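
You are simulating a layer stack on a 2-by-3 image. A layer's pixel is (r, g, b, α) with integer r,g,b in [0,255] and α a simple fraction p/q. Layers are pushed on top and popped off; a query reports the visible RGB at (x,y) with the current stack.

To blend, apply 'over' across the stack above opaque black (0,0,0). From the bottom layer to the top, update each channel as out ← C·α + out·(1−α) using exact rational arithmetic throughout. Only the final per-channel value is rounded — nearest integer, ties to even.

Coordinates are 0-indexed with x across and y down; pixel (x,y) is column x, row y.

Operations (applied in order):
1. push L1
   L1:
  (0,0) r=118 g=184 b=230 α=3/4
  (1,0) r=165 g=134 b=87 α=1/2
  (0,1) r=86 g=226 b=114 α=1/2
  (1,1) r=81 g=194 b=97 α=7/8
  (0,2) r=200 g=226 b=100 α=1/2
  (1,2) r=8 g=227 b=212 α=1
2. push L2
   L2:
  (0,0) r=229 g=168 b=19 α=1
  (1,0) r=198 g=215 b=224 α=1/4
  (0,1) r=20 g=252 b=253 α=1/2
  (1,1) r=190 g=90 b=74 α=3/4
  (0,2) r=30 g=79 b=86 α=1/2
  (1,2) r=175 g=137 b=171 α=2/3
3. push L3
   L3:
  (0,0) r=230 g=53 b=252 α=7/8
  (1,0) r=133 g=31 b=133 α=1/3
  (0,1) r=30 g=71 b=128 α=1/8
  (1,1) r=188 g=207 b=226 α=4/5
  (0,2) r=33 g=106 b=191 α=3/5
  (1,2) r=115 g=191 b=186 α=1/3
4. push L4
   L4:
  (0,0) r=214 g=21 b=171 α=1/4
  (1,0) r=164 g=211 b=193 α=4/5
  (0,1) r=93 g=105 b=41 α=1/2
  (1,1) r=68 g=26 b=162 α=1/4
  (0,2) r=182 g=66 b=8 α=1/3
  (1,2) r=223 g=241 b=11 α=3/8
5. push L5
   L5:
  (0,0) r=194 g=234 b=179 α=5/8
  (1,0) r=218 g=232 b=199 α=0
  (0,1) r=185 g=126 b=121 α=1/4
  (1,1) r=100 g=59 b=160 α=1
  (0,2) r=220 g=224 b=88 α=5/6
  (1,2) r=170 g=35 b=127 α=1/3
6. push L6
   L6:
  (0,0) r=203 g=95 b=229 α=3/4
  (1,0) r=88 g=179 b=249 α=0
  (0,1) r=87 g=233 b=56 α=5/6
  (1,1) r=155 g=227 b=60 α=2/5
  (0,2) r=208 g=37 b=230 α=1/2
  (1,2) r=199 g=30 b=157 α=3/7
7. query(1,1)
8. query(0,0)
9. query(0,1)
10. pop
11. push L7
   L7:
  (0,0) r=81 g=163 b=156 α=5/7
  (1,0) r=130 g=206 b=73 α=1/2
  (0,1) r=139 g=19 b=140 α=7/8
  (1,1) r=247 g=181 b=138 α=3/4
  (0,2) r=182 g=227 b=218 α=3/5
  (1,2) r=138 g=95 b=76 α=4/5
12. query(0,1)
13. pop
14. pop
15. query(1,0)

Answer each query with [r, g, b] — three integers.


query (1,1) [L1,L2,L3,L4,L5,L6] — begin 0,0,0
after L1 α=7/8: [567/8, 679/4, 679/8]
after L2 α=3/4: [5127/32, 1759/16, 2455/32]
after L3 α=4/5: [29191/160, 15007/80, 31383/160]
after L4 α=1/4: [98453/640, 47101/320, 120069/640]
after L5 α=1: [100, 59, 160]
after L6 α=2/5: [122, 631/5, 120]
= [122, 126, 120]

at x=0,y=0 over L1,L2,L3,L4,L5,L6:
after L1 α=3/4: [177/2, 138, 345/2]
after L2 α=1: [229, 168, 19]
after L3 α=7/8: [1839/8, 539/8, 1783/8]
after L4 α=1/4: [7229/32, 1785/32, 6717/32]
after L5 α=5/8: [52727/256, 42795/256, 48791/256]
after L6 α=3/4: [208631/1024, 115755/1024, 224663/1024]
→ [204, 113, 219]

at x=0,y=1 over L1,L2,L3,L4,L5,L6:
after L1 α=1/2: [43, 113, 57]
after L2 α=1/2: [63/2, 365/2, 155]
after L3 α=1/8: [501/16, 2697/16, 1213/8]
after L4 α=1/2: [1989/32, 4377/32, 1541/16]
after L5 α=1/4: [11887/128, 17163/128, 6559/64]
after L6 α=5/6: [67567/768, 166283/768, 24479/384]
rounded: [88, 217, 64]

at x=0,y=1 over L1,L2,L3,L4,L5,L7:
L1 α=1/2: [43, 113, 57]
L2 α=1/2: [63/2, 365/2, 155]
L3 α=1/8: [501/16, 2697/16, 1213/8]
L4 α=1/2: [1989/32, 4377/32, 1541/16]
L5 α=1/4: [11887/128, 17163/128, 6559/64]
L7 α=7/8: [136431/1024, 34187/1024, 69279/512]
rounded: [133, 33, 135]

(1,0) stack=L1,L2,L3,L4; from [0,0,0]:
L1 α=1/2: [165/2, 67, 87/2]
L2 α=1/4: [891/8, 104, 709/8]
L3 α=1/3: [1423/12, 239/3, 1241/12]
L4 α=4/5: [1859/12, 2771/15, 2101/12]
rounded: [155, 185, 175]


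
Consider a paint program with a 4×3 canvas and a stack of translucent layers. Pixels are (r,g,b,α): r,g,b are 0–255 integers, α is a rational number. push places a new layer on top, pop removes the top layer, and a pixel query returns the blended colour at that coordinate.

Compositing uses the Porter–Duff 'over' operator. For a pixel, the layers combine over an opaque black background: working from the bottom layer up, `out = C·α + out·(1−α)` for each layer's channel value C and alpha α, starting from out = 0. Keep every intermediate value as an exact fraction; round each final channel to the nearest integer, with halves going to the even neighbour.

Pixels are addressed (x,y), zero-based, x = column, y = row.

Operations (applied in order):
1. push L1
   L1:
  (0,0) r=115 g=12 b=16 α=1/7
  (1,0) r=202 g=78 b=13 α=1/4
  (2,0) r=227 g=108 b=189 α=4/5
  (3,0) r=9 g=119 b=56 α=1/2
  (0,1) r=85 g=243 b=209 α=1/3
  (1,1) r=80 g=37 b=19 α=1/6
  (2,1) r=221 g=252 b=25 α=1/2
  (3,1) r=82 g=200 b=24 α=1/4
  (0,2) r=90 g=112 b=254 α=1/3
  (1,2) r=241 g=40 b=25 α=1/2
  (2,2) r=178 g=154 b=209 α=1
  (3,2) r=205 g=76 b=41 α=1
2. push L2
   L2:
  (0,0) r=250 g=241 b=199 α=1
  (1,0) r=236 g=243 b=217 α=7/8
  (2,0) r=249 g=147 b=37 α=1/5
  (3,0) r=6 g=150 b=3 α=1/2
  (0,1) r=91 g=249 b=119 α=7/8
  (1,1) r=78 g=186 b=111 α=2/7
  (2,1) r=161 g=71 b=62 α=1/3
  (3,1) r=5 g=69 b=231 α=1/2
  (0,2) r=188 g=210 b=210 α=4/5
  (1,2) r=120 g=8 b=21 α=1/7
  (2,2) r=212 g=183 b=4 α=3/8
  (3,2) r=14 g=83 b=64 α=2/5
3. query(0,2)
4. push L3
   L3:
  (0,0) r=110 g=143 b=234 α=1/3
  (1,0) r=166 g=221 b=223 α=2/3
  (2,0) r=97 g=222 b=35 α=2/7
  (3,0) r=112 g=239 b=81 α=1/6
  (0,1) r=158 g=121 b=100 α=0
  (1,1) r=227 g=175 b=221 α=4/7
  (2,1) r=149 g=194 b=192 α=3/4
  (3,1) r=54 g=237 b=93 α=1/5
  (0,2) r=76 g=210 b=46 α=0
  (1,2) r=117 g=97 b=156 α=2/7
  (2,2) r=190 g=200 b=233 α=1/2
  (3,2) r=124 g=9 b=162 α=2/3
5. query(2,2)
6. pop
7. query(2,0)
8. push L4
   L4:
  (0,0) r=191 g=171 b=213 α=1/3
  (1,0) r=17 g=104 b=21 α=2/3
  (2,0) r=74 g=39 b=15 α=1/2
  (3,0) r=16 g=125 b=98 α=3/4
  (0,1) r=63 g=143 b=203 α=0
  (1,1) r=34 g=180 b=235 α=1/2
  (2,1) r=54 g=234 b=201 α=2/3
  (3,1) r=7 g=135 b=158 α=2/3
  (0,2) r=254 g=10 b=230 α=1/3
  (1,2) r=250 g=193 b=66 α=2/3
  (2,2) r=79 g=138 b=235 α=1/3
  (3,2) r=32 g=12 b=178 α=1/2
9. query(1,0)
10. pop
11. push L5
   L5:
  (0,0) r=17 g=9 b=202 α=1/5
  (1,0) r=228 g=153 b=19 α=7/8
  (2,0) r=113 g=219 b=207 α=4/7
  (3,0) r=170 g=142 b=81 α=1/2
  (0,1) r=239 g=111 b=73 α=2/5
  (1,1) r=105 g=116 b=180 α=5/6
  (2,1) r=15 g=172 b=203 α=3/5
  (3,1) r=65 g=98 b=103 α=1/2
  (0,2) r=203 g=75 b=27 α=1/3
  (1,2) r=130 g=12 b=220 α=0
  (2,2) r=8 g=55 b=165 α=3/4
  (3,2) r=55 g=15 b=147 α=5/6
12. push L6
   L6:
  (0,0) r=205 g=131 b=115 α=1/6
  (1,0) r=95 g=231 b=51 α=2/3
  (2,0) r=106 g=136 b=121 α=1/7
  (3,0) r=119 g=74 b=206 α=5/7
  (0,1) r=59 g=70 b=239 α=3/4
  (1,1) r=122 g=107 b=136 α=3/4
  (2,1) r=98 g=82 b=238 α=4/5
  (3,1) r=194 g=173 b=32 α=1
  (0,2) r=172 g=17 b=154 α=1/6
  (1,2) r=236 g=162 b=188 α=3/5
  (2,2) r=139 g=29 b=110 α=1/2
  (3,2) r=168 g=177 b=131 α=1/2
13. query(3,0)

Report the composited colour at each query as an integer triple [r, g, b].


at x=0,y=2 over L1,L2:
L1 α=1/3: [30, 112/3, 254/3]
L2 α=4/5: [782/5, 2632/15, 2774/15]
= [156, 175, 185]

(2,2) stack=L1,L2,L3; from [0,0,0]:
+L1 (α=1) → [178, 154, 209]
+L2 (α=3/8) → [763/4, 1319/8, 1057/8]
+L3 (α=1/2) → [1523/8, 2919/16, 2921/16]
→ [190, 182, 183]

(2,0) stack=L1,L2; from [0,0,0]:
+L1 (α=4/5) → [908/5, 432/5, 756/5]
+L2 (α=1/5) → [4877/25, 2463/25, 3209/25]
→ [195, 99, 128]

(1,0) stack=L1,L2,L4; from [0,0,0]:
after L1 α=1/4: [101/2, 39/2, 13/4]
after L2 α=7/8: [3405/16, 3441/16, 6089/32]
after L4 α=2/3: [3949/48, 6769/48, 7433/96]
→ [82, 141, 77]

query (3,0) [L1,L2,L5,L6] — begin 0,0,0
after L1 α=1/2: [9/2, 119/2, 28]
after L2 α=1/2: [21/4, 419/4, 31/2]
after L5 α=1/2: [701/8, 987/8, 193/4]
after L6 α=5/7: [3081/28, 2467/28, 2253/14]
→ [110, 88, 161]


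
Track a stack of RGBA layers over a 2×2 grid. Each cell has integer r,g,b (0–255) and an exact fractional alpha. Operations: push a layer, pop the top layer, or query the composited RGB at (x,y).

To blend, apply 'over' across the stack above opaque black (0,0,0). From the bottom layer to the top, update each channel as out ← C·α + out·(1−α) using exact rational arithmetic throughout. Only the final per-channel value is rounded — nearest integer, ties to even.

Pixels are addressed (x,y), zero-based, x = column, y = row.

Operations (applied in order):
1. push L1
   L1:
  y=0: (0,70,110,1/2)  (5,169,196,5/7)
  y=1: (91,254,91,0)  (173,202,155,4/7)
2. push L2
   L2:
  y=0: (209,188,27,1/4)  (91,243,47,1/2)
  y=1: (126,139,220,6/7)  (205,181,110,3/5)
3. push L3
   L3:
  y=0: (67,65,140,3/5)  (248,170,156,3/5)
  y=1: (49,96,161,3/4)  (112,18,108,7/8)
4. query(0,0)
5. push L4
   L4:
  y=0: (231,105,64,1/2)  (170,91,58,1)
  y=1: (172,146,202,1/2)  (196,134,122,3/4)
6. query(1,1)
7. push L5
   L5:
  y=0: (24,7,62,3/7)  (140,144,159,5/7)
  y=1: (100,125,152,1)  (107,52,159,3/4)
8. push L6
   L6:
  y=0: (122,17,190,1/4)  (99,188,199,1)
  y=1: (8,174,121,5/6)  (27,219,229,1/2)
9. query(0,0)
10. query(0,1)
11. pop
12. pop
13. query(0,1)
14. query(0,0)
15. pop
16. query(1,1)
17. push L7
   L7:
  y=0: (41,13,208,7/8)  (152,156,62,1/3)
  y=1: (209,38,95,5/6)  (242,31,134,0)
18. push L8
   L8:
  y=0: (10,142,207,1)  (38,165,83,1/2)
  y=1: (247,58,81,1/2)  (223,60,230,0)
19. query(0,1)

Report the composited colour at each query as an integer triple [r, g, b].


query (0,0) [L1,L2,L3] — begin 0,0,0
+L1 (α=1/2) → [0, 35, 55]
+L2 (α=1/4) → [209/4, 293/4, 48]
+L3 (α=3/5) → [611/10, 683/10, 516/5]
rounded: [61, 68, 103]

(1,1) stack=L1,L2,L3,L4; from [0,0,0]:
L1 α=4/7: [692/7, 808/7, 620/7]
L2 α=3/5: [5689/35, 5417/35, 710/7]
L3 α=7/8: [33129/280, 9827/280, 3001/28]
L4 α=3/4: [197769/1120, 122387/1120, 13249/112]
→ [177, 109, 118]

query (0,0) [L1,L2,L3,L4,L5,L6] — begin 0,0,0
after L1 α=1/2: [0, 35, 55]
after L2 α=1/4: [209/4, 293/4, 48]
after L3 α=3/5: [611/10, 683/10, 516/5]
after L4 α=1/2: [2921/20, 1733/20, 418/5]
after L5 α=3/7: [3281/35, 1838/35, 2602/35]
after L6 α=1/4: [14113/140, 6109/140, 3614/35]
→ [101, 44, 103]

query (0,1) [L1,L2,L3,L4,L5,L6] — begin 0,0,0
after L1 α=0: [0, 0, 0]
after L2 α=6/7: [108, 834/7, 1320/7]
after L3 α=3/4: [255/4, 1425/14, 4701/28]
after L4 α=1/2: [943/8, 3469/28, 10357/56]
after L5 α=1: [100, 125, 152]
after L6 α=5/6: [70/3, 995/6, 757/6]
→ [23, 166, 126]

at x=0,y=1 over L1,L2,L3,L4:
+L1 (α=0) → [0, 0, 0]
+L2 (α=6/7) → [108, 834/7, 1320/7]
+L3 (α=3/4) → [255/4, 1425/14, 4701/28]
+L4 (α=1/2) → [943/8, 3469/28, 10357/56]
→ [118, 124, 185]

at x=0,y=0 over L1,L2,L3,L4:
L1 α=1/2: [0, 35, 55]
L2 α=1/4: [209/4, 293/4, 48]
L3 α=3/5: [611/10, 683/10, 516/5]
L4 α=1/2: [2921/20, 1733/20, 418/5]
→ [146, 87, 84]

query (1,1) [L1,L2,L3] — begin 0,0,0
+L1 (α=4/7) → [692/7, 808/7, 620/7]
+L2 (α=3/5) → [5689/35, 5417/35, 710/7]
+L3 (α=7/8) → [33129/280, 9827/280, 3001/28]
→ [118, 35, 107]

at x=0,y=1 over L1,L2,L3,L7,L8:
after L1 α=0: [0, 0, 0]
after L2 α=6/7: [108, 834/7, 1320/7]
after L3 α=3/4: [255/4, 1425/14, 4701/28]
after L7 α=5/6: [4435/24, 4085/84, 18001/168]
after L8 α=1/2: [10363/48, 8957/168, 31609/336]
= [216, 53, 94]


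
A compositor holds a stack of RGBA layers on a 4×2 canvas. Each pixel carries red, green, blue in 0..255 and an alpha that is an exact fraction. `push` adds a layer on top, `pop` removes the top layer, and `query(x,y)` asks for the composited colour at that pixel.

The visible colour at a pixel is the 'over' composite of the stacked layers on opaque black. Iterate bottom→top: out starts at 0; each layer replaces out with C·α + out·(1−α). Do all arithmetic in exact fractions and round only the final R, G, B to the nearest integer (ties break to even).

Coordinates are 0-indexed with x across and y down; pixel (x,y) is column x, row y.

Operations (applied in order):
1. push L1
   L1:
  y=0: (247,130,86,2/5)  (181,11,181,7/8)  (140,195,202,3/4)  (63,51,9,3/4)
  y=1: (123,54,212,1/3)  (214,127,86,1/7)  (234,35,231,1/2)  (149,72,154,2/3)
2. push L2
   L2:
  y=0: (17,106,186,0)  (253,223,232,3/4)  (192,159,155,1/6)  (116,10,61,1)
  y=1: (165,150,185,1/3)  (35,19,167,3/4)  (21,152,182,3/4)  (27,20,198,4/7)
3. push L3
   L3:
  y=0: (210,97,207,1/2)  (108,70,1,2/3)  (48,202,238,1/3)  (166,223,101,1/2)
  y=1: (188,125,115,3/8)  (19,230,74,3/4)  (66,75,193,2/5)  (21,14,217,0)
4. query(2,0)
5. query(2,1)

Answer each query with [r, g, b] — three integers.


(2,0) stack=L1,L2,L3; from [0,0,0]:
L1 α=3/4: [105, 585/4, 303/2]
L2 α=1/6: [239/2, 1187/8, 1825/12]
L3 α=1/3: [287/3, 665/4, 3253/18]
= [96, 166, 181]

(2,1) stack=L1,L2,L3; from [0,0,0]:
+L1 (α=1/2) → [117, 35/2, 231/2]
+L2 (α=3/4) → [45, 947/8, 1323/8]
+L3 (α=2/5) → [267/5, 4041/40, 7057/40]
→ [53, 101, 176]


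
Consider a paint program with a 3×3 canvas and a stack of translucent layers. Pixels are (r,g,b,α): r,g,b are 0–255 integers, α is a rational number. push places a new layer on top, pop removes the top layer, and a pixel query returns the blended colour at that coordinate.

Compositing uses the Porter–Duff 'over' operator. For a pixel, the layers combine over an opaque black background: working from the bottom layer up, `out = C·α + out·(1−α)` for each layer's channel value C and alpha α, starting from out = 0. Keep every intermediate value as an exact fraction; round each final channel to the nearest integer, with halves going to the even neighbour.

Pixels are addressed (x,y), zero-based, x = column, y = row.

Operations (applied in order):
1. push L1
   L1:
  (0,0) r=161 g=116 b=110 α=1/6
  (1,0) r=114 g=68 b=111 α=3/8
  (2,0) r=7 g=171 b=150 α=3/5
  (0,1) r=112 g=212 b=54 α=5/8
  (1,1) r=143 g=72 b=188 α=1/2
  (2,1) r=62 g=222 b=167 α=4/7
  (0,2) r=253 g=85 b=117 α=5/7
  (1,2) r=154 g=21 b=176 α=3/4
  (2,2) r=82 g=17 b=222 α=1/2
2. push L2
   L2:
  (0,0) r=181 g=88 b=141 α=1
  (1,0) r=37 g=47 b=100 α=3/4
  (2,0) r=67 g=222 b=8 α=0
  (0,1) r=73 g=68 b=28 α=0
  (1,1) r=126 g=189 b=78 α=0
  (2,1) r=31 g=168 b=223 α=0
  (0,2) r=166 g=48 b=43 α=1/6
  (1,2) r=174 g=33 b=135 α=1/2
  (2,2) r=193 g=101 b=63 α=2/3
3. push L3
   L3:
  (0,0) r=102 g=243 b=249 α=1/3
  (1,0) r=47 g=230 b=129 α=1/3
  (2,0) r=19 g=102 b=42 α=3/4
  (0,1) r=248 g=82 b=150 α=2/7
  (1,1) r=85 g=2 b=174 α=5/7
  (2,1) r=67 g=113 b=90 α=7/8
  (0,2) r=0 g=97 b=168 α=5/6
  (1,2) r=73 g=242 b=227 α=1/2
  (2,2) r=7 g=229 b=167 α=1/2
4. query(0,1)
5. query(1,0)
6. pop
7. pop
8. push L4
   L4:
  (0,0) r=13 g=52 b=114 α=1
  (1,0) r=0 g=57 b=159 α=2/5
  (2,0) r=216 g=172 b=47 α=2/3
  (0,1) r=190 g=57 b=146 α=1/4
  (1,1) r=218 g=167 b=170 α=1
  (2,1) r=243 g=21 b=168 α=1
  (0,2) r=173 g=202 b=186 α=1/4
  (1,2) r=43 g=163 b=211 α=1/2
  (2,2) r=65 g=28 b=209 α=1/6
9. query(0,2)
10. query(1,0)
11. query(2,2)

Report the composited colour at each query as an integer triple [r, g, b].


(0,1) stack=L1,L2,L3; from [0,0,0]:
L1 α=5/8: [70, 265/2, 135/4]
L2 α=0: [70, 265/2, 135/4]
L3 α=2/7: [846/7, 1653/14, 1875/28]
= [121, 118, 67]

(1,0) stack=L1,L2,L3; from [0,0,0]:
+L1 (α=3/8) → [171/4, 51/2, 333/8]
+L2 (α=3/4) → [615/16, 333/8, 2733/32]
+L3 (α=1/3) → [991/24, 1253/12, 1599/16]
→ [41, 104, 100]

(0,2) stack=L1,L4; from [0,0,0]:
L1 α=5/7: [1265/7, 425/7, 585/7]
L4 α=1/4: [2503/14, 2689/28, 3057/28]
= [179, 96, 109]

query (1,0) [L1,L4] — begin 0,0,0
L1 α=3/8: [171/4, 51/2, 333/8]
L4 α=2/5: [513/20, 381/10, 3543/40]
→ [26, 38, 89]

(2,2) stack=L1,L4; from [0,0,0]:
+L1 (α=1/2) → [41, 17/2, 111]
+L4 (α=1/6) → [45, 47/4, 382/3]
rounded: [45, 12, 127]


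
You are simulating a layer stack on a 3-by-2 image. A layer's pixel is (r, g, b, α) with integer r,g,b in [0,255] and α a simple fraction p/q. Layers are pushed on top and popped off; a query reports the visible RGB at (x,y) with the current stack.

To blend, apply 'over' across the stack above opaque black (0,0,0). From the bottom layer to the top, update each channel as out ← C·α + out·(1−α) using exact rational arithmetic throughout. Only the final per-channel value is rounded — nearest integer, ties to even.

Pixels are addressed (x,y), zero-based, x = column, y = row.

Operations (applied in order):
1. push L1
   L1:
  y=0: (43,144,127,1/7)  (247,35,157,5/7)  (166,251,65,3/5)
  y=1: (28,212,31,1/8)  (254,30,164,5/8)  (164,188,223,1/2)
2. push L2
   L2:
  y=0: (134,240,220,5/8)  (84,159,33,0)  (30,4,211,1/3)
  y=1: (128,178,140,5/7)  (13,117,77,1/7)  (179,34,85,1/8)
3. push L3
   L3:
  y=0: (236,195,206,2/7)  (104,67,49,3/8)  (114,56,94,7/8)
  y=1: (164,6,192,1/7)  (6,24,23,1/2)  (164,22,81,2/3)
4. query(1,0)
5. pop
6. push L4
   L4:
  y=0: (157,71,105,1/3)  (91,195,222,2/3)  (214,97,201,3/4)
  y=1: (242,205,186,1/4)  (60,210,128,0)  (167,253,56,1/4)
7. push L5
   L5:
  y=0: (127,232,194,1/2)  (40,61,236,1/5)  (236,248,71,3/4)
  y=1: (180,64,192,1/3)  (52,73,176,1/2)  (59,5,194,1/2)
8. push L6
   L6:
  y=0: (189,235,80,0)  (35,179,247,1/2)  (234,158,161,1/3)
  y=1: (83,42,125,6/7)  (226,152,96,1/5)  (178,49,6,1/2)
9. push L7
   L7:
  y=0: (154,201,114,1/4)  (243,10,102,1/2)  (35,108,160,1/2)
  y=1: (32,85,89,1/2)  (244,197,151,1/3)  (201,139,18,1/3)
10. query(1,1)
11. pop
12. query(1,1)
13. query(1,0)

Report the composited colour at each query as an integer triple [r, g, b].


(1,0) stack=L1,L2,L3; from [0,0,0]:
+L1 (α=5/7) → [1235/7, 25, 785/7]
+L2 (α=0) → [1235/7, 25, 785/7]
+L3 (α=3/8) → [8359/56, 163/4, 2477/28]
→ [149, 41, 88]

(1,1) stack=L1,L2,L4,L5,L6,L7; from [0,0,0]:
after L1 α=5/8: [635/4, 75/4, 205/2]
after L2 α=1/7: [1931/14, 459/14, 692/7]
after L4 α=0: [1931/14, 459/14, 692/7]
after L5 α=1/2: [2659/28, 1481/28, 962/7]
after L6 α=1/5: [4241/35, 509/7, 904/7]
after L7 α=1/3: [5674/35, 799/7, 955/7]
→ [162, 114, 136]

at x=1,y=1 over L1,L2,L4,L5,L6:
L1 α=5/8: [635/4, 75/4, 205/2]
L2 α=1/7: [1931/14, 459/14, 692/7]
L4 α=0: [1931/14, 459/14, 692/7]
L5 α=1/2: [2659/28, 1481/28, 962/7]
L6 α=1/5: [4241/35, 509/7, 904/7]
rounded: [121, 73, 129]

(1,0) stack=L1,L2,L4,L5,L6; from [0,0,0]:
+L1 (α=5/7) → [1235/7, 25, 785/7]
+L2 (α=0) → [1235/7, 25, 785/7]
+L4 (α=2/3) → [2509/21, 415/3, 3893/21]
+L5 (α=1/5) → [10876/105, 1843/15, 20528/105]
+L6 (α=1/2) → [14551/210, 2264/15, 46463/210]
rounded: [69, 151, 221]


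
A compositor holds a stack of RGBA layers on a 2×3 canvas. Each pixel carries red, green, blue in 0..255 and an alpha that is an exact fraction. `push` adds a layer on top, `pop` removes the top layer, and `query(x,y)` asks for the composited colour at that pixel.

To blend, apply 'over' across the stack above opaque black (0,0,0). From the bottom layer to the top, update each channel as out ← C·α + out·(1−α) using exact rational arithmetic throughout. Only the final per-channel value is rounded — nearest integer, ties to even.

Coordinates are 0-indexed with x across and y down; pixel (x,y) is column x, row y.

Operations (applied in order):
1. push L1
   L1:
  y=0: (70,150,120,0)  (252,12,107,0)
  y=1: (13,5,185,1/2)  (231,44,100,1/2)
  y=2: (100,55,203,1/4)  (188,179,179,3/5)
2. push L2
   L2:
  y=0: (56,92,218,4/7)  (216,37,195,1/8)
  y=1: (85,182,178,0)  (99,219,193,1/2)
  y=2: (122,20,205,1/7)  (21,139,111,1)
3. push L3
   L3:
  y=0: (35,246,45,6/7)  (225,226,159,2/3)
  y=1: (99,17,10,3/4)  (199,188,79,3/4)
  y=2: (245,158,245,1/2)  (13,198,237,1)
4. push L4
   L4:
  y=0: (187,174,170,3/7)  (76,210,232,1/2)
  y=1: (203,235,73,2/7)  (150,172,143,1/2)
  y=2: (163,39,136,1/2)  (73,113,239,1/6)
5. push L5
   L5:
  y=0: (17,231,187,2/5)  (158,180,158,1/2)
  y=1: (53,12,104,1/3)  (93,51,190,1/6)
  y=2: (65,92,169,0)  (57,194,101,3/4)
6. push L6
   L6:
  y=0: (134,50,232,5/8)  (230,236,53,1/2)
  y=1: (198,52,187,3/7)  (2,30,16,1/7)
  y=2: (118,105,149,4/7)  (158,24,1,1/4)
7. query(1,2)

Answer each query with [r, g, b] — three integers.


query (1,2) [L1,L2,L3,L4,L5,L6] — begin 0,0,0
after L1 α=3/5: [564/5, 537/5, 537/5]
after L2 α=1: [21, 139, 111]
after L3 α=1: [13, 198, 237]
after L4 α=1/6: [23, 1103/6, 712/3]
after L5 α=3/4: [97/2, 4595/24, 1621/12]
after L6 α=1/4: [607/8, 4787/32, 1625/16]
rounded: [76, 150, 102]


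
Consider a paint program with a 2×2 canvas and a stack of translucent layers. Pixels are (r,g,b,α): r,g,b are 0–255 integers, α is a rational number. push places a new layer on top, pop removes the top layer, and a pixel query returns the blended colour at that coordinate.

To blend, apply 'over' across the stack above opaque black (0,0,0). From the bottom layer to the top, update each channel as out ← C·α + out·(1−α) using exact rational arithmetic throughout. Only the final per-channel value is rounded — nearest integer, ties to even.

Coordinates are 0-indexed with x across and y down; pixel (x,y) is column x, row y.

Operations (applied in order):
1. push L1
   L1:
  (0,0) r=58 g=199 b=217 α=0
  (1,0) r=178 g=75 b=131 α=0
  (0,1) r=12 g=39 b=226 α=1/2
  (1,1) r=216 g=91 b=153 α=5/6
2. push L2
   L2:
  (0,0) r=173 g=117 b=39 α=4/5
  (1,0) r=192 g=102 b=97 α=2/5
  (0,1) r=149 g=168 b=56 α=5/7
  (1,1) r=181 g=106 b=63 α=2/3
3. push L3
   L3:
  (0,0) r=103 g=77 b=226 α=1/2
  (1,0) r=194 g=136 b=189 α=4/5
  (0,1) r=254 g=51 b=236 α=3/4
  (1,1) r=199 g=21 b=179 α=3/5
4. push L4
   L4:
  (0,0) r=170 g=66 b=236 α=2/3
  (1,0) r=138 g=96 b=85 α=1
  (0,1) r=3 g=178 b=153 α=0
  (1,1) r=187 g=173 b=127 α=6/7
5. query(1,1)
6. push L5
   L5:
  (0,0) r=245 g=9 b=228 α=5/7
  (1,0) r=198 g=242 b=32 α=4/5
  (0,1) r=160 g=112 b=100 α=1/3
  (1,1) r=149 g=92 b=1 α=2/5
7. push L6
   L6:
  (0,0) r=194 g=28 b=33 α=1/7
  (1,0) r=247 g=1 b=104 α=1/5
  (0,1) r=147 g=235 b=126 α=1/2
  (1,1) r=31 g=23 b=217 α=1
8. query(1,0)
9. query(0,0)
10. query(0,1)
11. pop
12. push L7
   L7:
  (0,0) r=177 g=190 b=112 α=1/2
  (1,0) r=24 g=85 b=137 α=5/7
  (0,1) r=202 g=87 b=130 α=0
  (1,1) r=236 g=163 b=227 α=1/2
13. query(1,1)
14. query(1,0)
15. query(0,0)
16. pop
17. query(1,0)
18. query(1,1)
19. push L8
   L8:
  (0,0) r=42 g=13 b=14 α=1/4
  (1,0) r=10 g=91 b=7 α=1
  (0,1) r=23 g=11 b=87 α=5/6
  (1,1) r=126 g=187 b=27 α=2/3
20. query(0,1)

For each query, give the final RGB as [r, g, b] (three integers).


(1,1) stack=L1,L2,L3,L4; from [0,0,0]:
after L1 α=5/6: [180, 455/6, 255/2]
after L2 α=2/3: [542/3, 1727/18, 169/2]
after L3 α=3/5: [575/3, 2294/45, 706/5]
after L4 α=6/7: [563/3, 49004/315, 4516/35]
= [188, 156, 129]

at x=1,y=0 over L1,L2,L3,L4,L5,L6:
after L1 α=0: [0, 0, 0]
after L2 α=2/5: [384/5, 204/5, 194/5]
after L3 α=4/5: [4264/25, 2924/25, 3974/25]
after L4 α=1: [138, 96, 85]
after L5 α=4/5: [186, 1064/5, 213/5]
after L6 α=1/5: [991/5, 4261/25, 1372/25]
rounded: [198, 170, 55]

at x=0,y=0 over L1,L2,L3,L4,L5,L6:
L1 α=0: [0, 0, 0]
L2 α=4/5: [692/5, 468/5, 156/5]
L3 α=1/2: [1207/10, 853/10, 643/5]
L4 α=2/3: [4607/30, 2173/30, 1001/5]
L5 α=5/7: [22982/105, 2848/105, 7702/35]
L6 α=1/7: [52754/245, 6676/245, 47367/245]
= [215, 27, 193]

at x=0,y=1 over L1,L2,L3,L4,L5,L6:
L1 α=1/2: [6, 39/2, 113]
L2 α=5/7: [757/7, 879/7, 506/7]
L3 α=3/4: [6091/28, 975/14, 2731/14]
L4 α=0: [6091/28, 975/14, 2731/14]
L5 α=1/3: [2777/14, 1759/21, 3431/21]
L6 α=1/2: [4835/28, 3347/21, 6077/42]
= [173, 159, 145]

(1,1) stack=L1,L2,L3,L4,L5,L7; from [0,0,0]:
L1 α=5/6: [180, 455/6, 255/2]
L2 α=2/3: [542/3, 1727/18, 169/2]
L3 α=3/5: [575/3, 2294/45, 706/5]
L4 α=6/7: [563/3, 49004/315, 4516/35]
L5 α=2/5: [861/5, 68324/525, 13618/175]
L7 α=1/2: [2041/10, 153899/1050, 53343/350]
rounded: [204, 147, 152]

at x=1,y=0 over L1,L2,L3,L4,L5,L7:
after L1 α=0: [0, 0, 0]
after L2 α=2/5: [384/5, 204/5, 194/5]
after L3 α=4/5: [4264/25, 2924/25, 3974/25]
after L4 α=1: [138, 96, 85]
after L5 α=4/5: [186, 1064/5, 213/5]
after L7 α=5/7: [492/7, 4253/35, 3851/35]
rounded: [70, 122, 110]

query (0,0) [L1,L2,L3,L4,L5,L7] — begin 0,0,0
+L1 (α=0) → [0, 0, 0]
+L2 (α=4/5) → [692/5, 468/5, 156/5]
+L3 (α=1/2) → [1207/10, 853/10, 643/5]
+L4 (α=2/3) → [4607/30, 2173/30, 1001/5]
+L5 (α=5/7) → [22982/105, 2848/105, 7702/35]
+L7 (α=1/2) → [41567/210, 11399/105, 5811/35]
rounded: [198, 109, 166]

at x=1,y=0 over L1,L2,L3,L4,L5:
after L1 α=0: [0, 0, 0]
after L2 α=2/5: [384/5, 204/5, 194/5]
after L3 α=4/5: [4264/25, 2924/25, 3974/25]
after L4 α=1: [138, 96, 85]
after L5 α=4/5: [186, 1064/5, 213/5]
→ [186, 213, 43]

at x=1,y=1 over L1,L2,L3,L4,L5:
after L1 α=5/6: [180, 455/6, 255/2]
after L2 α=2/3: [542/3, 1727/18, 169/2]
after L3 α=3/5: [575/3, 2294/45, 706/5]
after L4 α=6/7: [563/3, 49004/315, 4516/35]
after L5 α=2/5: [861/5, 68324/525, 13618/175]
= [172, 130, 78]

at x=0,y=1 over L1,L2,L3,L4,L5,L8:
after L1 α=1/2: [6, 39/2, 113]
after L2 α=5/7: [757/7, 879/7, 506/7]
after L3 α=3/4: [6091/28, 975/14, 2731/14]
after L4 α=0: [6091/28, 975/14, 2731/14]
after L5 α=1/3: [2777/14, 1759/21, 3431/21]
after L8 α=5/6: [4387/84, 1457/63, 6283/63]
= [52, 23, 100]


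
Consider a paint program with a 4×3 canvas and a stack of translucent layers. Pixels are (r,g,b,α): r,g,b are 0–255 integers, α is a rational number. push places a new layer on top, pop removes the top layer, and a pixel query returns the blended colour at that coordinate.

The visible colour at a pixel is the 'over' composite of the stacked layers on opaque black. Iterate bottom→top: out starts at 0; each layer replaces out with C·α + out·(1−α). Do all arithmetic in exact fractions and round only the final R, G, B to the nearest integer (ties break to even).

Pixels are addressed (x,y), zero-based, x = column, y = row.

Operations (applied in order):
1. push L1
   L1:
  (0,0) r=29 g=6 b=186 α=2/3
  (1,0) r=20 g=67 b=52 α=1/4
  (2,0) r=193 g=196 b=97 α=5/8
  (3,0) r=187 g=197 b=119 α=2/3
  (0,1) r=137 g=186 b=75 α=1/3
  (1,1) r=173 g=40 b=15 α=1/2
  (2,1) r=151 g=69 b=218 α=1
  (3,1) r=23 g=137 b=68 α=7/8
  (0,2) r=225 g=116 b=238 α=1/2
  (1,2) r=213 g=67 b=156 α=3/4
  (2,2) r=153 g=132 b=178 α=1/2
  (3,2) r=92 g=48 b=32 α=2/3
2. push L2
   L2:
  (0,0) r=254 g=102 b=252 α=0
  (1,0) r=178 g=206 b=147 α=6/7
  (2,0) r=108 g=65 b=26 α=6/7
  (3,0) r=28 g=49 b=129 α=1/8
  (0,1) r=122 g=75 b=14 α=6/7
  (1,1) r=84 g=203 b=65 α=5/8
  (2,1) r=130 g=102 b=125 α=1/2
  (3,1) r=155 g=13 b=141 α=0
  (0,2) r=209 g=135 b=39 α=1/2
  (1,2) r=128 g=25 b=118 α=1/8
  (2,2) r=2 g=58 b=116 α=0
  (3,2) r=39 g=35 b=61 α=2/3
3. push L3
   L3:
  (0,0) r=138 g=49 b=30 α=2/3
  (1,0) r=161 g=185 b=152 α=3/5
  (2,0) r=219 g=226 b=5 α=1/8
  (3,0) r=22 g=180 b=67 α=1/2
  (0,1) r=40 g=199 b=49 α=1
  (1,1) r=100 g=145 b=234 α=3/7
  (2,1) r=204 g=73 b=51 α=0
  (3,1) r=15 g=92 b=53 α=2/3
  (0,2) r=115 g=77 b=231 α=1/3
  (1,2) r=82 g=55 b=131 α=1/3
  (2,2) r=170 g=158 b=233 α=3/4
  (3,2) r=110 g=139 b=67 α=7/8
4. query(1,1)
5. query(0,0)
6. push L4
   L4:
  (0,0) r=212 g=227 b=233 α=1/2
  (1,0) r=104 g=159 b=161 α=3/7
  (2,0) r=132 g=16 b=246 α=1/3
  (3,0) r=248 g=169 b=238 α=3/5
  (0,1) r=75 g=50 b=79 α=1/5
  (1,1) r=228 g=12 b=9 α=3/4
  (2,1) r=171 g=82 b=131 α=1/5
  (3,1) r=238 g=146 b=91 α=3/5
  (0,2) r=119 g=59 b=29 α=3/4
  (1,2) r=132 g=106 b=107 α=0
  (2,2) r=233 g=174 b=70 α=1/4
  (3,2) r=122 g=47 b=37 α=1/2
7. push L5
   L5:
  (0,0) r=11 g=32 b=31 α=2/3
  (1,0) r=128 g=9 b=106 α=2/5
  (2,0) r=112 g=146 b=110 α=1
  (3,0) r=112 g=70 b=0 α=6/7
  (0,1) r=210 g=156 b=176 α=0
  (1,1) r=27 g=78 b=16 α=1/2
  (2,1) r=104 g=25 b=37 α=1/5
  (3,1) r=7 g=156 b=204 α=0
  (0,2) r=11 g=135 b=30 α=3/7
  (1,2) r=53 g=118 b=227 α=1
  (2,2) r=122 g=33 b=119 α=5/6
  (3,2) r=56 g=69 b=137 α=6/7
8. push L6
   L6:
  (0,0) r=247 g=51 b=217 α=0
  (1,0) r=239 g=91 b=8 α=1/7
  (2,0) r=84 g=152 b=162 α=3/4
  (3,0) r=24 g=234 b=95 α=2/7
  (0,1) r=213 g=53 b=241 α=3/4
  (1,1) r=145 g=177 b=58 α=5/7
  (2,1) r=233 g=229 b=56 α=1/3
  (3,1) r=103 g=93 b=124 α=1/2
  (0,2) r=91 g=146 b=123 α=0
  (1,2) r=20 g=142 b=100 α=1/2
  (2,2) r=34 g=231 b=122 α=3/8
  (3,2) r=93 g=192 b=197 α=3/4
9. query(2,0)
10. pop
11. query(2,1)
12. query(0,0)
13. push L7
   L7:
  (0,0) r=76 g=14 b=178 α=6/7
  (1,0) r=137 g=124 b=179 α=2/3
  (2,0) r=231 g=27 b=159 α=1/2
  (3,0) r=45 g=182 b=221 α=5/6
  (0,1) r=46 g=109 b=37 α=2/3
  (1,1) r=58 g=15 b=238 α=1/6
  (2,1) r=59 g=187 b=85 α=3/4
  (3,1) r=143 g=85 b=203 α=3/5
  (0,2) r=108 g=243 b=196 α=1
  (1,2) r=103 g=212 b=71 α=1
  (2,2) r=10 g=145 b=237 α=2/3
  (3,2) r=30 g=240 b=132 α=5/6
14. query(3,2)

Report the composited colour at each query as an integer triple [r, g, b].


(1,1) stack=L1,L2,L3; from [0,0,0]:
+L1 (α=1/2) → [173/2, 20, 15/2]
+L2 (α=5/8) → [1359/16, 1075/8, 695/16]
+L3 (α=3/7) → [2559/28, 1945/14, 3503/28]
= [91, 139, 125]

query (0,0) [L1,L2,L3] — begin 0,0,0
after L1 α=2/3: [58/3, 4, 124]
after L2 α=0: [58/3, 4, 124]
after L3 α=2/3: [886/9, 34, 184/3]
→ [98, 34, 61]

(2,0) stack=L1,L2,L3,L4,L5,L6; from [0,0,0]:
L1 α=5/8: [965/8, 245/2, 485/8]
L2 α=6/7: [6149/56, 1025/14, 1733/56]
L3 α=1/8: [7901/64, 1477/16, 1773/64]
L4 α=1/3: [12125/96, 535/8, 3215/32]
L5 α=1: [112, 146, 110]
L6 α=3/4: [91, 301/2, 149]
= [91, 150, 149]

at x=2,y=1 over L1,L2,L3,L4,L5:
+L1 (α=1) → [151, 69, 218]
+L2 (α=1/2) → [281/2, 171/2, 343/2]
+L3 (α=0) → [281/2, 171/2, 343/2]
+L4 (α=1/5) → [733/5, 424/5, 817/5]
+L5 (α=1/5) → [3452/25, 1821/25, 3453/25]
→ [138, 73, 138]

(0,0) stack=L1,L2,L3,L4,L5; from [0,0,0]:
+L1 (α=2/3) → [58/3, 4, 124]
+L2 (α=0) → [58/3, 4, 124]
+L3 (α=2/3) → [886/9, 34, 184/3]
+L4 (α=1/2) → [1397/9, 261/2, 883/6]
+L5 (α=2/3) → [1595/27, 389/6, 1255/18]
rounded: [59, 65, 70]

query (3,2) [L1,L2,L3,L4,L5,L7] — begin 0,0,0
after L1 α=2/3: [184/3, 32, 64/3]
after L2 α=2/3: [418/9, 34, 430/9]
after L3 α=7/8: [1837/18, 1007/8, 4651/72]
after L4 α=1/2: [4033/36, 1383/16, 7315/144]
after L5 α=6/7: [16129/252, 8007/112, 125683/1008]
after L7 α=5/6: [53929/1512, 47469/224, 790963/6048]
= [36, 212, 131]


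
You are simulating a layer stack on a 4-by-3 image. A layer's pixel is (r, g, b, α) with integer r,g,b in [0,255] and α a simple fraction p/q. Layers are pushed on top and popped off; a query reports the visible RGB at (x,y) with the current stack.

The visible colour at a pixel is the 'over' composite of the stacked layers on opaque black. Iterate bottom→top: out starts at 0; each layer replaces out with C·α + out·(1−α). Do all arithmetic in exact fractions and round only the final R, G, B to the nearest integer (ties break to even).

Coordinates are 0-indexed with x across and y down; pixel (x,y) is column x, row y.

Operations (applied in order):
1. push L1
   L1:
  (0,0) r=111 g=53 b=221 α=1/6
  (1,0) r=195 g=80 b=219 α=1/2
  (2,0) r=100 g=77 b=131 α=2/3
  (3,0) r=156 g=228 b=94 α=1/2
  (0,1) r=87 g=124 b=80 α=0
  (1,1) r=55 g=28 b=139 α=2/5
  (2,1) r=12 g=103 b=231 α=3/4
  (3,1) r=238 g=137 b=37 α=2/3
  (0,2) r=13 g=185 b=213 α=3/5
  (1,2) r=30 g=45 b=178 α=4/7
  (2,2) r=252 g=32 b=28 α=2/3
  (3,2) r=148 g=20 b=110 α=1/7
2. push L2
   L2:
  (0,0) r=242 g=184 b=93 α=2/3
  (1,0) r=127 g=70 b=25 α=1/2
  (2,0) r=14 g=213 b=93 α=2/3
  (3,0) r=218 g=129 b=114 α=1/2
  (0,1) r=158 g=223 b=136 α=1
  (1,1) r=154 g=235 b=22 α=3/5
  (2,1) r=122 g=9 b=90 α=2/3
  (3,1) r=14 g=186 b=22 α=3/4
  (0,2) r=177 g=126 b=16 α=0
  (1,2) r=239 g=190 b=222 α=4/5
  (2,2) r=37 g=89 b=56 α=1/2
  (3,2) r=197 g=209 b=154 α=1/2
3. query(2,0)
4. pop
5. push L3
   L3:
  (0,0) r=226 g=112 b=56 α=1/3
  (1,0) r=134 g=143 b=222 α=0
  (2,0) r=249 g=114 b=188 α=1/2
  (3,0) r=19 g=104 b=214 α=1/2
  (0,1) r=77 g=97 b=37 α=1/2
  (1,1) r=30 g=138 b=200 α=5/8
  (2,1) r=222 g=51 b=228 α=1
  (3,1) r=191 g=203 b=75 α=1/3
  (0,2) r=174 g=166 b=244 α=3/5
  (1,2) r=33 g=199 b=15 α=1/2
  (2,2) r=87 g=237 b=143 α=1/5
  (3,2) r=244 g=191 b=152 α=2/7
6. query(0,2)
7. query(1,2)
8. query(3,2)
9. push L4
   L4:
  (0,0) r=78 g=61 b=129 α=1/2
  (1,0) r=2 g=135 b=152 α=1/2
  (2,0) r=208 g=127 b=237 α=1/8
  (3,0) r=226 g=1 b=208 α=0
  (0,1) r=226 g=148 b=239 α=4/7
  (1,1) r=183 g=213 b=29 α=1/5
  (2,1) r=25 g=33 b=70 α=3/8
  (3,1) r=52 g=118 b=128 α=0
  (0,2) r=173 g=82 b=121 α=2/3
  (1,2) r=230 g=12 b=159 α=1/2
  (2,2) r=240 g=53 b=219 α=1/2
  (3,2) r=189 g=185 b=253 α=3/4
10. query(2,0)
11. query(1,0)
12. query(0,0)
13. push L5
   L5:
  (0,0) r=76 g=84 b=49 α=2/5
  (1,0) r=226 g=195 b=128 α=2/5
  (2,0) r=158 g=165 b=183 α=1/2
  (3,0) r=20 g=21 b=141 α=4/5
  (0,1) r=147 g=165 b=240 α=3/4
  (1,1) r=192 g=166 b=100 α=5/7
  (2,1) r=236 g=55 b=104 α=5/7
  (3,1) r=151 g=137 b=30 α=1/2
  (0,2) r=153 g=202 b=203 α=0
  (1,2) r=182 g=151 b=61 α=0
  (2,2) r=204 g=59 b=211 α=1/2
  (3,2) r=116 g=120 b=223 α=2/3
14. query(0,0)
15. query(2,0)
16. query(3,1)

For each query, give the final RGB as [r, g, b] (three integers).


(2,0) stack=L1,L2; from [0,0,0]:
after L1 α=2/3: [200/3, 154/3, 262/3]
after L2 α=2/3: [284/9, 1432/9, 820/9]
= [32, 159, 91]

at x=0,y=2 over L1,L3:
L1 α=3/5: [39/5, 111, 639/5]
L3 α=3/5: [2688/25, 144, 4938/25]
rounded: [108, 144, 198]

query (1,2) [L1,L3] — begin 0,0,0
+L1 (α=4/7) → [120/7, 180/7, 712/7]
+L3 (α=1/2) → [351/14, 1573/14, 817/14]
rounded: [25, 112, 58]

at x=3,y=2 over L1,L3:
+L1 (α=1/7) → [148/7, 20/7, 110/7]
+L3 (α=2/7) → [4156/49, 2774/49, 2678/49]
→ [85, 57, 55]

query (2,0) [L1,L3,L4] — begin 0,0,0
+L1 (α=2/3) → [200/3, 154/3, 262/3]
+L3 (α=1/2) → [947/6, 248/3, 413/3]
+L4 (α=1/8) → [7877/48, 2117/24, 1801/12]
rounded: [164, 88, 150]

query (1,0) [L1,L3,L4] — begin 0,0,0
after L1 α=1/2: [195/2, 40, 219/2]
after L3 α=0: [195/2, 40, 219/2]
after L4 α=1/2: [199/4, 175/2, 523/4]
→ [50, 88, 131]

(0,0) stack=L1,L3,L4; from [0,0,0]:
L1 α=1/6: [37/2, 53/6, 221/6]
L3 α=1/3: [263/3, 389/9, 389/9]
L4 α=1/2: [497/6, 469/9, 775/9]
= [83, 52, 86]

query (0,0) [L1,L3,L4,L5] — begin 0,0,0
+L1 (α=1/6) → [37/2, 53/6, 221/6]
+L3 (α=1/3) → [263/3, 389/9, 389/9]
+L4 (α=1/2) → [497/6, 469/9, 775/9]
+L5 (α=2/5) → [801/10, 973/15, 1069/15]
→ [80, 65, 71]

at x=2,y=0 over L1,L3,L4,L5:
+L1 (α=2/3) → [200/3, 154/3, 262/3]
+L3 (α=1/2) → [947/6, 248/3, 413/3]
+L4 (α=1/8) → [7877/48, 2117/24, 1801/12]
+L5 (α=1/2) → [15461/96, 6077/48, 3997/24]
→ [161, 127, 167]

at x=3,y=1 over L1,L3,L4,L5:
+L1 (α=2/3) → [476/3, 274/3, 74/3]
+L3 (α=1/3) → [1525/9, 1157/9, 373/9]
+L4 (α=0) → [1525/9, 1157/9, 373/9]
+L5 (α=1/2) → [1442/9, 1195/9, 643/18]
rounded: [160, 133, 36]


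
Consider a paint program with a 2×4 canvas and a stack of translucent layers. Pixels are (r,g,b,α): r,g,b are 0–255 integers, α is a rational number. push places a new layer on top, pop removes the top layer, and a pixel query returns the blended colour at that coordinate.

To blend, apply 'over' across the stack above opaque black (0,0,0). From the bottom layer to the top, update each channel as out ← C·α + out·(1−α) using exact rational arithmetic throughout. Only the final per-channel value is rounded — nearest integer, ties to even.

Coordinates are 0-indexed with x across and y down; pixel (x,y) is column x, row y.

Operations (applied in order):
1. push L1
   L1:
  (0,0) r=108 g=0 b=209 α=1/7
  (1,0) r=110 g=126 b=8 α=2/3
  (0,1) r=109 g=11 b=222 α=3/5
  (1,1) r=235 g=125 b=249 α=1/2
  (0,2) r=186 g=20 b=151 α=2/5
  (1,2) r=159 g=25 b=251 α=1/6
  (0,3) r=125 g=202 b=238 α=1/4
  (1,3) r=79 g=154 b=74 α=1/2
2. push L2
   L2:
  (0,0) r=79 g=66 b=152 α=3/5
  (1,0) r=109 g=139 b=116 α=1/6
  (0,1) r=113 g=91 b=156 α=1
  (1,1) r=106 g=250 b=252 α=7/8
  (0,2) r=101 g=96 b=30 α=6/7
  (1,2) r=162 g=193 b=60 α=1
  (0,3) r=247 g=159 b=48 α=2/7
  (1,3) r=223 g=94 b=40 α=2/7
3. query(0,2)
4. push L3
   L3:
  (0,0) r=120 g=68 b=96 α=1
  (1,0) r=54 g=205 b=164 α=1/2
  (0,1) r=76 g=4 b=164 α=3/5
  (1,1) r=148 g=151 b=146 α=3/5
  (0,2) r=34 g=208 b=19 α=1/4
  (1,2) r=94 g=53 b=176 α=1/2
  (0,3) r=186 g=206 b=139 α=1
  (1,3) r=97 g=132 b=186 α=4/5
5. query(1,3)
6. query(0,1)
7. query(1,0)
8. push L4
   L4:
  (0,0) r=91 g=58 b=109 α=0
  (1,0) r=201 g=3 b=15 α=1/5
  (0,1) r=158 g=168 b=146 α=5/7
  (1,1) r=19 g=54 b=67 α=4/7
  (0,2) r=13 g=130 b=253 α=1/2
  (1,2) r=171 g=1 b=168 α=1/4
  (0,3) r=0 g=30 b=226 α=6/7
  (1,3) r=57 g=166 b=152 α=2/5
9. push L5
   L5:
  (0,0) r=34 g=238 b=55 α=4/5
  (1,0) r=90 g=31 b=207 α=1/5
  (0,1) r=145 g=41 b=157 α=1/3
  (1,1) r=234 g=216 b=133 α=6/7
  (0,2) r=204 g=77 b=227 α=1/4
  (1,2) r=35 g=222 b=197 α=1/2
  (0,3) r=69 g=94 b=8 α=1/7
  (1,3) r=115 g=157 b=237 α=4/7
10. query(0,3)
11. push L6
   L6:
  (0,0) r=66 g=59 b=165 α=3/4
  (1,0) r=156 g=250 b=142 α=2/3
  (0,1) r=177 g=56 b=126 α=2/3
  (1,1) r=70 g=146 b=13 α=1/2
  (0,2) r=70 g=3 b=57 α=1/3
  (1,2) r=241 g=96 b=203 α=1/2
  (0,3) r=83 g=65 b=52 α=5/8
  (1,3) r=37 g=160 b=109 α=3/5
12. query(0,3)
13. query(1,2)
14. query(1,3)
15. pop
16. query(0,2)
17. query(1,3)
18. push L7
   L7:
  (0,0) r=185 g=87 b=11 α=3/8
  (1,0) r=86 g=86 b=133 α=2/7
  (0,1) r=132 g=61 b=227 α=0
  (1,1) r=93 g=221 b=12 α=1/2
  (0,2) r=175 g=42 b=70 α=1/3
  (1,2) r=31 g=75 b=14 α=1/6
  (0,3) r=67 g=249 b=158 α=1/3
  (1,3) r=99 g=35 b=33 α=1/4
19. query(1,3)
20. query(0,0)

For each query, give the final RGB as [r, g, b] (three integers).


at x=0,y=2 over L1,L2:
after L1 α=2/5: [372/5, 8, 302/5]
after L2 α=6/7: [486/5, 584/7, 1202/35]
= [97, 83, 34]

query (1,3) [L1,L2,L3] — begin 0,0,0
+L1 (α=1/2) → [79/2, 77, 37]
+L2 (α=2/7) → [1287/14, 573/7, 265/7]
+L3 (α=4/5) → [6719/70, 4269/35, 5473/35]
→ [96, 122, 156]

(0,1) stack=L1,L2,L3; from [0,0,0]:
+L1 (α=3/5) → [327/5, 33/5, 666/5]
+L2 (α=1) → [113, 91, 156]
+L3 (α=3/5) → [454/5, 194/5, 804/5]
→ [91, 39, 161]

query (1,0) [L1,L2,L3] — begin 0,0,0
+L1 (α=2/3) → [220/3, 84, 16/3]
+L2 (α=1/6) → [1427/18, 559/6, 214/9]
+L3 (α=1/2) → [2399/36, 1789/12, 845/9]
rounded: [67, 149, 94]

query (0,3) [L1,L2,L3,L4,L5] — begin 0,0,0
L1 α=1/4: [125/4, 101/2, 119/2]
L2 α=2/7: [2601/28, 163/2, 787/14]
L3 α=1: [186, 206, 139]
L4 α=6/7: [186/7, 386/7, 1495/7]
L5 α=1/7: [1599/49, 2974/49, 9026/49]
rounded: [33, 61, 184]

at x=0,y=3 over L1,L2,L3,L4,L5,L6:
L1 α=1/4: [125/4, 101/2, 119/2]
L2 α=2/7: [2601/28, 163/2, 787/14]
L3 α=1: [186, 206, 139]
L4 α=6/7: [186/7, 386/7, 1495/7]
L5 α=1/7: [1599/49, 2974/49, 9026/49]
L6 α=5/8: [6283/98, 24847/392, 19909/196]
rounded: [64, 63, 102]

(1,2) stack=L1,L2,L3,L4,L5,L6; from [0,0,0]:
L1 α=1/6: [53/2, 25/6, 251/6]
L2 α=1: [162, 193, 60]
L3 α=1/2: [128, 123, 118]
L4 α=1/4: [555/4, 185/2, 261/2]
L5 α=1/2: [695/8, 629/4, 655/4]
L6 α=1/2: [2623/16, 1013/8, 1467/8]
= [164, 127, 183]

query (1,3) [L1,L2,L3,L4,L5,L6] — begin 0,0,0
+L1 (α=1/2) → [79/2, 77, 37]
+L2 (α=2/7) → [1287/14, 573/7, 265/7]
+L3 (α=4/5) → [6719/70, 4269/35, 5473/35]
+L4 (α=2/5) → [28137/350, 24427/175, 27059/175]
+L5 (α=4/7) → [245411/2450, 183181/1225, 247077/1225]
+L6 (α=3/5) → [381386/6125, 954362/6125, 894729/6125]
→ [62, 156, 146]

at x=0,y=2 over L1,L2,L3,L4,L5:
L1 α=2/5: [372/5, 8, 302/5]
L2 α=6/7: [486/5, 584/7, 1202/35]
L3 α=1/4: [407/5, 802/7, 4271/140]
L4 α=1/2: [236/5, 856/7, 39691/280]
L5 α=1/4: [432/5, 3107/28, 182633/1120]
rounded: [86, 111, 163]

query (1,3) [L1,L2,L3,L4,L5] — begin 0,0,0
L1 α=1/2: [79/2, 77, 37]
L2 α=2/7: [1287/14, 573/7, 265/7]
L3 α=4/5: [6719/70, 4269/35, 5473/35]
L4 α=2/5: [28137/350, 24427/175, 27059/175]
L5 α=4/7: [245411/2450, 183181/1225, 247077/1225]
= [100, 150, 202]

query (1,3) [L1,L2,L3,L4,L5,L7] — begin 0,0,0
after L1 α=1/2: [79/2, 77, 37]
after L2 α=2/7: [1287/14, 573/7, 265/7]
after L3 α=4/5: [6719/70, 4269/35, 5473/35]
after L4 α=2/5: [28137/350, 24427/175, 27059/175]
after L5 α=4/7: [245411/2450, 183181/1225, 247077/1225]
after L7 α=1/4: [978783/9800, 296209/2450, 195414/1225]
rounded: [100, 121, 160]

(0,0) stack=L1,L2,L3,L4,L5,L7; from [0,0,0]:
after L1 α=1/7: [108/7, 0, 209/7]
after L2 α=3/5: [375/7, 198/5, 722/7]
after L3 α=1: [120, 68, 96]
after L4 α=0: [120, 68, 96]
after L5 α=4/5: [256/5, 204, 316/5]
after L7 α=3/8: [811/8, 1281/8, 349/8]
rounded: [101, 160, 44]


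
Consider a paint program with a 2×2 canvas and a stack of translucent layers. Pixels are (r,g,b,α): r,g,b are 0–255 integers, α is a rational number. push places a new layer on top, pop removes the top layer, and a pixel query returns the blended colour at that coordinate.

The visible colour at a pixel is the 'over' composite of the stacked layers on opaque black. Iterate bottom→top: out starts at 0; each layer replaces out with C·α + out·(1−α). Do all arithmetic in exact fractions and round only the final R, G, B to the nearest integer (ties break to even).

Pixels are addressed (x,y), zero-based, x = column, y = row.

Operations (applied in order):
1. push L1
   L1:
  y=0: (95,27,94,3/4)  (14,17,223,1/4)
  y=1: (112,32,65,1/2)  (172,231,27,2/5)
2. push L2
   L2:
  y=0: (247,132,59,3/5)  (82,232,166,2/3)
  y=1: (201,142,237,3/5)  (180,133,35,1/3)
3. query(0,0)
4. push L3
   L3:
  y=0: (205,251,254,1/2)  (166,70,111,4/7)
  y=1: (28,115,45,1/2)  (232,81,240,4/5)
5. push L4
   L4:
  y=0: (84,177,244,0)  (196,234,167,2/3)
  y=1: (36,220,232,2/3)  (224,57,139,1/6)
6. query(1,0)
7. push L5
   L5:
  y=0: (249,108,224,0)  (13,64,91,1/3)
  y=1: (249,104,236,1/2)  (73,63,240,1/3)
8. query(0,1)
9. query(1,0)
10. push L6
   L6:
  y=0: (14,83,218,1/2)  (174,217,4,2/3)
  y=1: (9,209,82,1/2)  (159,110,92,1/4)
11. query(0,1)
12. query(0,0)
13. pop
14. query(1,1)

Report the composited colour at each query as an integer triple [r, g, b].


query (0,0) [L1,L2] — begin 0,0,0
L1 α=3/4: [285/4, 81/4, 141/2]
L2 α=3/5: [1767/10, 873/10, 318/5]
rounded: [177, 87, 64]

at x=1,y=0 over L1,L2,L3,L4:
L1 α=1/4: [7/2, 17/4, 223/4]
L2 α=2/3: [335/6, 1873/12, 517/4]
L3 α=4/7: [1663/14, 2993/28, 3327/28]
L4 α=2/3: [7151/42, 16097/84, 12679/84]
rounded: [170, 192, 151]

at x=0,y=1 over L1,L2,L3,L4,L5:
after L1 α=1/2: [56, 16, 65/2]
after L2 α=3/5: [143, 458/5, 776/5]
after L3 α=1/2: [171/2, 1033/10, 1001/10]
after L4 α=2/3: [105/2, 1811/10, 5641/30]
after L5 α=1/2: [603/4, 2851/20, 12721/60]
→ [151, 143, 212]

query (1,0) [L1,L2,L3,L4,L5] — begin 0,0,0
+L1 (α=1/4) → [7/2, 17/4, 223/4]
+L2 (α=2/3) → [335/6, 1873/12, 517/4]
+L3 (α=4/7) → [1663/14, 2993/28, 3327/28]
+L4 (α=2/3) → [7151/42, 16097/84, 12679/84]
+L5 (α=1/3) → [7424/63, 18785/126, 16501/126]
= [118, 149, 131]

at x=0,y=1 over L1,L2,L3,L4,L5,L6:
after L1 α=1/2: [56, 16, 65/2]
after L2 α=3/5: [143, 458/5, 776/5]
after L3 α=1/2: [171/2, 1033/10, 1001/10]
after L4 α=2/3: [105/2, 1811/10, 5641/30]
after L5 α=1/2: [603/4, 2851/20, 12721/60]
after L6 α=1/2: [639/8, 7031/40, 17641/120]
→ [80, 176, 147]

at x=0,y=0 over L1,L2,L3,L4,L5,L6:
after L1 α=3/4: [285/4, 81/4, 141/2]
after L2 α=3/5: [1767/10, 873/10, 318/5]
after L3 α=1/2: [3817/20, 3383/20, 794/5]
after L4 α=0: [3817/20, 3383/20, 794/5]
after L5 α=0: [3817/20, 3383/20, 794/5]
after L6 α=1/2: [4097/40, 5043/40, 942/5]
→ [102, 126, 188]

(1,1) stack=L1,L2,L3,L4,L5; from [0,0,0]:
after L1 α=2/5: [344/5, 462/5, 54/5]
after L2 α=1/3: [1588/15, 1589/15, 283/15]
after L3 α=4/5: [15508/75, 6449/75, 14683/75]
after L4 α=1/6: [9434/45, 3652/45, 8384/45]
after L5 α=1/3: [22153/135, 10139/135, 27568/135]
= [164, 75, 204]
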